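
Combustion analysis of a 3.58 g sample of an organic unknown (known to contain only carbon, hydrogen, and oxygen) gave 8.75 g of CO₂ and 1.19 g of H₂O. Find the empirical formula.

mol C = 8.75 g CO₂ ÷ 44.009 g/mol = 0.1988 mol
mol H = 2 × 1.19 g H₂O ÷ 18.015 g/mol = 0.1321 mol
mass O = 3.58 − (2.388 + 0.1332) = 1.059 g → mol O = 1.059 ÷ 15.999 = 0.06618 mol
Divide by the smallest (0.06618 mol): C 3.004, H 1.996, O 1.000

C3H2O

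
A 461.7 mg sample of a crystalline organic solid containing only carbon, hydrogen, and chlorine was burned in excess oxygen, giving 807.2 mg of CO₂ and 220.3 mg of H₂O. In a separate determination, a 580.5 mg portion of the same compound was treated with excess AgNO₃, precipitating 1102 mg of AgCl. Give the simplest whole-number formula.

C3H4Cl

mol C = 0.8072 g CO₂ ÷ 44.009 g/mol = 0.018342 mol
mol H = 2 × 0.2203 g H₂O ÷ 18.015 g/mol = 0.024457 mol
From the AgCl data: mol Cl per gram of compound = (1.102 ÷ 143.318) ÷ 0.5805 = 0.013246 mol/g, so in the 0.4617 g combustion sample mol Cl = 0.0061156 mol
Divide by the smallest (0.0061156 mol): C 2.999, H 3.999, Cl 1.000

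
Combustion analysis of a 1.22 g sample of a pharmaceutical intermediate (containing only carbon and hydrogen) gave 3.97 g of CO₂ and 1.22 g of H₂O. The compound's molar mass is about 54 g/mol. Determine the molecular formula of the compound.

C4H6

mol C = 3.97 g CO₂ ÷ 44.009 g/mol = 0.09021 mol
mol H = 2 × 1.22 g H₂O ÷ 18.015 g/mol = 0.1354 mol
Divide by the smallest (0.09021 mol): C 1.000, H 1.501
Multiplying each by 2 gives whole numbers: C 2.00, H 3.00
Empirical formula: C2H3
Empirical-formula mass = 27.05 g/mol; 54 ÷ 27.05 ≈ 2, so the molecular formula is C4H6.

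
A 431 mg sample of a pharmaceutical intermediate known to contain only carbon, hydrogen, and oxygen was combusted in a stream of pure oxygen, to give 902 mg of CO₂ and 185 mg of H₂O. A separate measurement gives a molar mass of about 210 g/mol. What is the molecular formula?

C10H10O5

mol C = 0.902 g CO₂ ÷ 44.009 g/mol = 0.02050 mol
mol H = 2 × 0.185 g H₂O ÷ 18.015 g/mol = 0.02054 mol
mass O = 0.431 − (0.2462 + 0.02070) = 0.1641 g → mol O = 0.1641 ÷ 15.999 = 0.01026 mol
Divide by the smallest (0.01026 mol): C 1.998, H 2.002, O 1.000
Empirical formula: C2H2O
Empirical-formula mass = 42.04 g/mol; 210 ÷ 42.04 ≈ 5, so the molecular formula is C10H10O5.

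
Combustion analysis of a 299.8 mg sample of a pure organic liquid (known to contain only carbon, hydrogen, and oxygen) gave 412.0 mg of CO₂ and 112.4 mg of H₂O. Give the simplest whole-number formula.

mol C = 0.4120 g CO₂ ÷ 44.009 g/mol = 0.0093617 mol
mol H = 2 × 0.1124 g H₂O ÷ 18.015 g/mol = 0.012478 mol
mass O = 0.2998 − (0.11244 + 0.012578) = 0.17478 g → mol O = 0.17478 ÷ 15.999 = 0.010924 mol
Divide by the smallest (0.0093617 mol): C 1.000, H 1.333, O 1.167
Multiplying each by 6 gives whole numbers: C 6.00, H 8.00, O 7.00

C6H8O7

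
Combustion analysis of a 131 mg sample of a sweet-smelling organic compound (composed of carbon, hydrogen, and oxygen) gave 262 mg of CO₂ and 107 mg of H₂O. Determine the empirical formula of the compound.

mol C = 0.262 g CO₂ ÷ 44.009 g/mol = 0.005953 mol
mol H = 2 × 0.107 g H₂O ÷ 18.015 g/mol = 0.01188 mol
mass O = 0.131 − (0.07151 + 0.01197) = 0.04752 g → mol O = 0.04752 ÷ 15.999 = 0.002970 mol
Divide by the smallest (0.002970 mol): C 2.004, H 3.999, O 1.000

C2H4O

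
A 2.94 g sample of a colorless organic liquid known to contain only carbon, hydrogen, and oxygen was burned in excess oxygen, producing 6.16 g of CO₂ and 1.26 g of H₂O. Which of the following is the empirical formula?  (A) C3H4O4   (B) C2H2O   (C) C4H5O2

mol C = 6.16 g CO₂ ÷ 44.009 g/mol = 0.1400 mol
mol H = 2 × 1.26 g H₂O ÷ 18.015 g/mol = 0.1399 mol
mass O = 2.94 − (1.681 + 0.1410) = 1.118 g → mol O = 1.118 ÷ 15.999 = 0.06987 mol
Divide by the smallest (0.06987 mol): C 2.003, H 2.002, O 1.000

(B) C2H2O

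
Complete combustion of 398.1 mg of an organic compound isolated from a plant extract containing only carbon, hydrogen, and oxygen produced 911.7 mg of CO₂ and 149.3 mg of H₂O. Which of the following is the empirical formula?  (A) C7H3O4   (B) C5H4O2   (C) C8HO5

mol C = 0.9117 g CO₂ ÷ 44.009 g/mol = 0.020716 mol
mol H = 2 × 0.1493 g H₂O ÷ 18.015 g/mol = 0.016575 mol
mass O = 0.3981 − (0.24882 + 0.016708) = 0.13257 g → mol O = 0.13257 ÷ 15.999 = 0.0082861 mol
Divide by the smallest (0.0082861 mol): C 2.500, H 2.000, O 1.000
Multiplying each by 2 gives whole numbers: C 5.00, H 4.00, O 2.00

(B) C5H4O2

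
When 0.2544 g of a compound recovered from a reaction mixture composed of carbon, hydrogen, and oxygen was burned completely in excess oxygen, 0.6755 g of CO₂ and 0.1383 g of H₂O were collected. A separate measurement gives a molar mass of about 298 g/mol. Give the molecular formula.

mol C = 0.6755 g CO₂ ÷ 44.009 g/mol = 0.015349 mol
mol H = 2 × 0.1383 g H₂O ÷ 18.015 g/mol = 0.015354 mol
mass O = 0.2544 − (0.18436 + 0.015477) = 0.054565 g → mol O = 0.054565 ÷ 15.999 = 0.0034105 mol
Divide by the smallest (0.0034105 mol): C 4.501, H 4.502, O 1.000
Multiplying each by 2 gives whole numbers: C 9.00, H 9.00, O 2.00
Empirical formula: C9H9O2
Empirical-formula mass = 149.17 g/mol; 298 ÷ 149.17 ≈ 2, so the molecular formula is C18H18O4.

C18H18O4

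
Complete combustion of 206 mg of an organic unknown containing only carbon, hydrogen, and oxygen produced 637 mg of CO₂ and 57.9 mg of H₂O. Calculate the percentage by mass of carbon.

mol C = 0.637 g CO₂ ÷ 44.009 g/mol = 0.01447 mol
mol H = 2 × 0.0579 g H₂O ÷ 18.015 g/mol = 0.006428 mol
mass O = 0.206 − (0.1739 + 0.006479) = 0.02567 g → mol O = 0.02567 ÷ 15.999 = 0.001604 mol
mass % C = 0.1739 g ÷ 0.206 g × 100%

84.4%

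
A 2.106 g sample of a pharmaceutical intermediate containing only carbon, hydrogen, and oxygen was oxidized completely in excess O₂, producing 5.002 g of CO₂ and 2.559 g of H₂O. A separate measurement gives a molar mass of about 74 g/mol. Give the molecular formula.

mol C = 5.002 g CO₂ ÷ 44.009 g/mol = 0.11366 mol
mol H = 2 × 2.559 g H₂O ÷ 18.015 g/mol = 0.28410 mol
mass O = 2.106 − (1.3652 + 0.28637) = 0.45448 g → mol O = 0.45448 ÷ 15.999 = 0.028407 mol
Divide by the smallest (0.028407 mol): C 4.001, H 10.001, O 1.000
Empirical formula: C4H10O
Empirical-formula mass = 74.12 g/mol; 74 ÷ 74.12 ≈ 1, so the molecular formula is C4H10O.

C4H10O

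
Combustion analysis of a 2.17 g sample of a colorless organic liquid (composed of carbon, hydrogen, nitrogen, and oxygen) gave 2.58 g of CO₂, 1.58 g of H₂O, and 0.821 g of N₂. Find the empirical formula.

C2H6N2O

mol C = 2.58 g CO₂ ÷ 44.009 g/mol = 0.05862 mol
mol H = 2 × 1.58 g H₂O ÷ 18.015 g/mol = 0.1754 mol
mol N = 2 × 0.821 g N₂ ÷ 28.014 g/mol = 0.05861 mol
mass O = 2.17 − (0.7041 + 0.1768 + 0.8210) = 0.4681 g → mol O = 0.4681 ÷ 15.999 = 0.02925 mol
Divide by the smallest (0.02925 mol): C 2.004, H 5.996, N 2.004, O 1.000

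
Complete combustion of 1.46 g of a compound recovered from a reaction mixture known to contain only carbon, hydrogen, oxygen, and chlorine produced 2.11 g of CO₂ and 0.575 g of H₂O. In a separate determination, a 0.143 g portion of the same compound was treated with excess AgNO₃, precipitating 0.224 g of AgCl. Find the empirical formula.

mol C = 2.11 g CO₂ ÷ 44.009 g/mol = 0.04794 mol
mol H = 2 × 0.575 g H₂O ÷ 18.015 g/mol = 0.06384 mol
From the AgCl data: mol Cl per gram of compound = (0.224 ÷ 143.318) ÷ 0.143 = 0.01093 mol/g, so in the 1.46 g combustion sample mol Cl = 0.01596 mol
mass O = 1.46 − (0.5759 + 0.06435 + 0.5657) = 0.2541 g → mol O = 0.2541 ÷ 15.999 = 0.01588 mol
Divide by the smallest (0.01588 mol): C 3.019, H 4.019, Cl 1.005, O 1.000

C3H4ClO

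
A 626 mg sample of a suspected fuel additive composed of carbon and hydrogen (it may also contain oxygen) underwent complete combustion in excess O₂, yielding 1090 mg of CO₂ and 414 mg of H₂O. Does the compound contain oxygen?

mol C = 1.09 g CO₂ ÷ 44.009 g/mol = 0.02477 mol
mol H = 2 × 0.414 g H₂O ÷ 18.015 g/mol = 0.04596 mol
C and H account for only 0.3438 g of the 0.626 g sample; the remaining 0.2822 g must be oxygen.

yes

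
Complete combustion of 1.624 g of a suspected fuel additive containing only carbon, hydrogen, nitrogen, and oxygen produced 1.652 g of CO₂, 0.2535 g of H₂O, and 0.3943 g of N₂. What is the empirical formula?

C4H3N3O5

mol C = 1.652 g CO₂ ÷ 44.009 g/mol = 0.037538 mol
mol H = 2 × 0.2535 g H₂O ÷ 18.015 g/mol = 0.028143 mol
mol N = 2 × 0.3943 g N₂ ÷ 28.014 g/mol = 0.028150 mol
mass O = 1.624 − (0.45087 + 0.028368 + 0.39430) = 0.75047 g → mol O = 0.75047 ÷ 15.999 = 0.046907 mol
Divide by the smallest (0.028143 mol): C 1.334, H 1.000, N 1.000, O 1.667
Multiplying each by 3 gives whole numbers: C 4.00, H 3.00, N 3.00, O 5.00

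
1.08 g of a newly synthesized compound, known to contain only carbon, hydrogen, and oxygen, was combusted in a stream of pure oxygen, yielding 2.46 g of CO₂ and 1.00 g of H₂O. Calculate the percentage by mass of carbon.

62.2%

mol C = 2.46 g CO₂ ÷ 44.009 g/mol = 0.05590 mol
mol H = 2 × 1.00 g H₂O ÷ 18.015 g/mol = 0.1110 mol
mass O = 1.08 − (0.6714 + 0.1119) = 0.2967 g → mol O = 0.2967 ÷ 15.999 = 0.01855 mol
mass % C = 0.6714 g ÷ 1.08 g × 100%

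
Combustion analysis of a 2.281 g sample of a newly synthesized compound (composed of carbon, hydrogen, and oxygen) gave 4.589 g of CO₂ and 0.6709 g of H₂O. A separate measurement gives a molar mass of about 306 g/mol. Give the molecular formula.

mol C = 4.589 g CO₂ ÷ 44.009 g/mol = 0.10427 mol
mol H = 2 × 0.6709 g H₂O ÷ 18.015 g/mol = 0.074482 mol
mass O = 2.281 − (1.2524 + 0.075078) = 0.95349 g → mol O = 0.95349 ÷ 15.999 = 0.059597 mol
Divide by the smallest (0.059597 mol): C 1.750, H 1.250, O 1.000
Multiplying each by 4 gives whole numbers: C 7.00, H 5.00, O 4.00
Empirical formula: C7H5O4
Empirical-formula mass = 153.11 g/mol; 306 ÷ 153.11 ≈ 2, so the molecular formula is C14H10O8.

C14H10O8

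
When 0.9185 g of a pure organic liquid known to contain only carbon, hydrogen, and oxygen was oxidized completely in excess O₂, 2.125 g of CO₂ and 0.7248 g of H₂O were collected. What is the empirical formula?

mol C = 2.125 g CO₂ ÷ 44.009 g/mol = 0.048286 mol
mol H = 2 × 0.7248 g H₂O ÷ 18.015 g/mol = 0.080466 mol
mass O = 0.9185 − (0.57996 + 0.081110) = 0.25743 g → mol O = 0.25743 ÷ 15.999 = 0.016091 mol
Divide by the smallest (0.016091 mol): C 3.001, H 5.001, O 1.000

C3H5O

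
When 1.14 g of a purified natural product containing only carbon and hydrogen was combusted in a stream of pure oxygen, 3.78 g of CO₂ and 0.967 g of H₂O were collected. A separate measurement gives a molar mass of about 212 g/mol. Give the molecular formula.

mol C = 3.78 g CO₂ ÷ 44.009 g/mol = 0.08589 mol
mol H = 2 × 0.967 g H₂O ÷ 18.015 g/mol = 0.1074 mol
Divide by the smallest (0.08589 mol): C 1.000, H 1.250
Multiplying each by 4 gives whole numbers: C 4.00, H 5.00
Empirical formula: C4H5
Empirical-formula mass = 53.08 g/mol; 212 ÷ 53.08 ≈ 4, so the molecular formula is C16H20.

C16H20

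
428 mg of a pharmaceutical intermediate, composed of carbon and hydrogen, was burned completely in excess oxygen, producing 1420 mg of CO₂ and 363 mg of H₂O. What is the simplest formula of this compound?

C4H5

mol C = 1.42 g CO₂ ÷ 44.009 g/mol = 0.03227 mol
mol H = 2 × 0.363 g H₂O ÷ 18.015 g/mol = 0.04030 mol
Divide by the smallest (0.03227 mol): C 1.000, H 1.249
Multiplying each by 4 gives whole numbers: C 4.00, H 5.00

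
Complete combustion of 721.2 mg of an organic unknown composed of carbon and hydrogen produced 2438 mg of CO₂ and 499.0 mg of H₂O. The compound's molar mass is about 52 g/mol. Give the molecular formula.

C4H4

mol C = 2.438 g CO₂ ÷ 44.009 g/mol = 0.055398 mol
mol H = 2 × 0.4990 g H₂O ÷ 18.015 g/mol = 0.055398 mol
Divide by the smallest (0.055398 mol): C 1.000, H 1.000
Empirical formula: CH
Empirical-formula mass = 13.02 g/mol; 52 ÷ 13.02 ≈ 4, so the molecular formula is C4H4.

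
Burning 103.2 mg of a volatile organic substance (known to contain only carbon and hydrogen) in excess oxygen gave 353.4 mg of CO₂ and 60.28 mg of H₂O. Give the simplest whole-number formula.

C6H5

mol C = 0.3534 g CO₂ ÷ 44.009 g/mol = 0.0080302 mol
mol H = 2 × 0.06028 g H₂O ÷ 18.015 g/mol = 0.0066922 mol
Divide by the smallest (0.0066922 mol): C 1.200, H 1.000
Multiplying each by 5 gives whole numbers: C 6.00, H 5.00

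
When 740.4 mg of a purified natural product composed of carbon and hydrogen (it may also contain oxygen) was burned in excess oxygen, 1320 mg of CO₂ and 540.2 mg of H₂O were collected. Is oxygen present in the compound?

yes

mol C = 1.320 g CO₂ ÷ 44.009 g/mol = 0.029994 mol
mol H = 2 × 0.5402 g H₂O ÷ 18.015 g/mol = 0.059972 mol
C and H account for only 0.42071 g of the 0.7404 g sample; the remaining 0.31969 g must be oxygen.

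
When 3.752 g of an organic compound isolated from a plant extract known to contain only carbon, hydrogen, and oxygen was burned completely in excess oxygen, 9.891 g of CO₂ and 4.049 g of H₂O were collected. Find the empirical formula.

C6H12O

mol C = 9.891 g CO₂ ÷ 44.009 g/mol = 0.22475 mol
mol H = 2 × 4.049 g H₂O ÷ 18.015 g/mol = 0.44951 mol
mass O = 3.752 − (2.6995 + 0.45311) = 0.59942 g → mol O = 0.59942 ÷ 15.999 = 0.037466 mol
Divide by the smallest (0.037466 mol): C 5.999, H 11.998, O 1.000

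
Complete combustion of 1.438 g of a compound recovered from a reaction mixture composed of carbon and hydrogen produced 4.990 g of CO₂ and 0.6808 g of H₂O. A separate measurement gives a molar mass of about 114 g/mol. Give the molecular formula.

C9H6

mol C = 4.990 g CO₂ ÷ 44.009 g/mol = 0.11339 mol
mol H = 2 × 0.6808 g H₂O ÷ 18.015 g/mol = 0.075581 mol
Divide by the smallest (0.075581 mol): C 1.500, H 1.000
Multiplying each by 2 gives whole numbers: C 3.00, H 2.00
Empirical formula: C3H2
Empirical-formula mass = 38.05 g/mol; 114 ÷ 38.05 ≈ 3, so the molecular formula is C9H6.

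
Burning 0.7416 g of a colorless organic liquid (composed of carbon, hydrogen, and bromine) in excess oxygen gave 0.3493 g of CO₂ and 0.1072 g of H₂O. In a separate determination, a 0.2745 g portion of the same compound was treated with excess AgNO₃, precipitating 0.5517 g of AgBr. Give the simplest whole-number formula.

C2H3Br2

mol C = 0.3493 g CO₂ ÷ 44.009 g/mol = 0.0079370 mol
mol H = 2 × 0.1072 g H₂O ÷ 18.015 g/mol = 0.011901 mol
From the AgBr data: mol Br per gram of compound = (0.5517 ÷ 187.772) ÷ 0.2745 = 0.010704 mol/g, so in the 0.7416 g combustion sample mol Br = 0.0079378 mol
Divide by the smallest (0.0079370 mol): C 1.000, H 1.499, Br 1.000
Multiplying each by 2 gives whole numbers: C 2.00, H 3.00, Br 2.00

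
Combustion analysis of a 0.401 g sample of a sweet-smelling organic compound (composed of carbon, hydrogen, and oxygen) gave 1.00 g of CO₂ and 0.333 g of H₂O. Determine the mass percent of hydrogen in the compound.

9.3%

mol C = 1.00 g CO₂ ÷ 44.009 g/mol = 0.02272 mol
mol H = 2 × 0.333 g H₂O ÷ 18.015 g/mol = 0.03697 mol
mass O = 0.401 − (0.2729 + 0.03726) = 0.09081 g → mol O = 0.09081 ÷ 15.999 = 0.005676 mol
mass % H = 0.03726 g ÷ 0.401 g × 100%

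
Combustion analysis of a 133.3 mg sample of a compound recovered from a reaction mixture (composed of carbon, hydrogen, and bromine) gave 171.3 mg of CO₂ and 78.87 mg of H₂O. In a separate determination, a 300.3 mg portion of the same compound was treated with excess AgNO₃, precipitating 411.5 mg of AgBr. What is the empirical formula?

mol C = 0.1713 g CO₂ ÷ 44.009 g/mol = 0.0038924 mol
mol H = 2 × 0.07887 g H₂O ÷ 18.015 g/mol = 0.0087560 mol
From the AgBr data: mol Br per gram of compound = (0.4115 ÷ 187.772) ÷ 0.3003 = 0.0072977 mol/g, so in the 0.1333 g combustion sample mol Br = 0.00097278 mol
Divide by the smallest (0.00097278 mol): C 4.001, H 9.001, Br 1.000

C4H9Br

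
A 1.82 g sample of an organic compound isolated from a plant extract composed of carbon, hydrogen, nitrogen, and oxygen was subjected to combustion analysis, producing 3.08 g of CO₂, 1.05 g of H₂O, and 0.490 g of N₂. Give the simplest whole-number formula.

mol C = 3.08 g CO₂ ÷ 44.009 g/mol = 0.06999 mol
mol H = 2 × 1.05 g H₂O ÷ 18.015 g/mol = 0.1166 mol
mol N = 2 × 0.490 g N₂ ÷ 28.014 g/mol = 0.03498 mol
mass O = 1.82 − (0.8406 + 0.1175 + 0.4900) = 0.3719 g → mol O = 0.3719 ÷ 15.999 = 0.02325 mol
Divide by the smallest (0.02325 mol): C 3.011, H 5.015, N 1.505, O 1.000
Multiplying each by 2 gives whole numbers: C 6.02, H 10.03, N 3.01, O 2.00

C6H10N3O2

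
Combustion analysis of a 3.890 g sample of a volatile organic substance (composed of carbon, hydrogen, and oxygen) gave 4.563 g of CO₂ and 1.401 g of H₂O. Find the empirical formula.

mol C = 4.563 g CO₂ ÷ 44.009 g/mol = 0.10368 mol
mol H = 2 × 1.401 g H₂O ÷ 18.015 g/mol = 0.15554 mol
mass O = 3.890 − (1.2453 + 0.15678) = 2.4879 g → mol O = 2.4879 ÷ 15.999 = 0.15550 mol
Divide by the smallest (0.10368 mol): C 1.000, H 1.500, O 1.500
Multiplying each by 2 gives whole numbers: C 2.00, H 3.00, O 3.00

C2H3O3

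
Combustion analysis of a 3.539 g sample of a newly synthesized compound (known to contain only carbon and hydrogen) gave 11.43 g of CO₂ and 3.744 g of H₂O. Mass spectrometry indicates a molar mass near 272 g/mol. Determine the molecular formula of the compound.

C20H32

mol C = 11.43 g CO₂ ÷ 44.009 g/mol = 0.25972 mol
mol H = 2 × 3.744 g H₂O ÷ 18.015 g/mol = 0.41565 mol
Divide by the smallest (0.25972 mol): C 1.000, H 1.600
Multiplying each by 5 gives whole numbers: C 5.00, H 8.00
Empirical formula: C5H8
Empirical-formula mass = 68.12 g/mol; 272 ÷ 68.12 ≈ 4, so the molecular formula is C20H32.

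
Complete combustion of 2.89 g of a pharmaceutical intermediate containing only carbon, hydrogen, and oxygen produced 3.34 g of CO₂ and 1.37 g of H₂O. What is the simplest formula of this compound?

C2H4O3

mol C = 3.34 g CO₂ ÷ 44.009 g/mol = 0.07589 mol
mol H = 2 × 1.37 g H₂O ÷ 18.015 g/mol = 0.1521 mol
mass O = 2.89 − (0.9116 + 0.1533) = 1.825 g → mol O = 1.825 ÷ 15.999 = 0.1141 mol
Divide by the smallest (0.07589 mol): C 1.000, H 2.004, O 1.503
Multiplying each by 2 gives whole numbers: C 2.00, H 4.01, O 3.01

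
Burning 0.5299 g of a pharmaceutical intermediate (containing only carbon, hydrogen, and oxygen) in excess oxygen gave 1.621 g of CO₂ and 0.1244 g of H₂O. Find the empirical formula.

C8H3O

mol C = 1.621 g CO₂ ÷ 44.009 g/mol = 0.036833 mol
mol H = 2 × 0.1244 g H₂O ÷ 18.015 g/mol = 0.013811 mol
mass O = 0.5299 − (0.44241 + 0.013921) = 0.073573 g → mol O = 0.073573 ÷ 15.999 = 0.0045986 mol
Divide by the smallest (0.0045986 mol): C 8.010, H 3.003, O 1.000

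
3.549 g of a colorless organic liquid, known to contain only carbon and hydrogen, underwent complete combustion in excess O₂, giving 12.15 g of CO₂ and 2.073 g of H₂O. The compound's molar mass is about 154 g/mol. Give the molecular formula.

C12H10

mol C = 12.15 g CO₂ ÷ 44.009 g/mol = 0.27608 mol
mol H = 2 × 2.073 g H₂O ÷ 18.015 g/mol = 0.23014 mol
Divide by the smallest (0.23014 mol): C 1.200, H 1.000
Multiplying each by 5 gives whole numbers: C 6.00, H 5.00
Empirical formula: C6H5
Empirical-formula mass = 77.11 g/mol; 154 ÷ 77.11 ≈ 2, so the molecular formula is C12H10.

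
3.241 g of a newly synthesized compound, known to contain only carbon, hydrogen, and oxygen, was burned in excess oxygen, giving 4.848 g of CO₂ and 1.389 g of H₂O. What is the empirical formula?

mol C = 4.848 g CO₂ ÷ 44.009 g/mol = 0.11016 mol
mol H = 2 × 1.389 g H₂O ÷ 18.015 g/mol = 0.15420 mol
mass O = 3.241 − (1.3231 + 0.15544) = 1.7624 g → mol O = 1.7624 ÷ 15.999 = 0.11016 mol
Divide by the smallest (0.11016 mol): C 1.000, H 1.400, O 1.000
Multiplying each by 5 gives whole numbers: C 5.00, H 7.00, O 5.00

C5H7O5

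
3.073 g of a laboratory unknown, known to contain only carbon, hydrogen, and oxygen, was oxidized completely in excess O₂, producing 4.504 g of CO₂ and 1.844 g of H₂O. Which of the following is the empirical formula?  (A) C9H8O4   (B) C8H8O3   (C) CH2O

mol C = 4.504 g CO₂ ÷ 44.009 g/mol = 0.10234 mol
mol H = 2 × 1.844 g H₂O ÷ 18.015 g/mol = 0.20472 mol
mass O = 3.073 − (1.2292 + 0.20636) = 1.6374 g → mol O = 1.6374 ÷ 15.999 = 0.10234 mol
Divide by the smallest (0.10234 mol): C 1.000, H 2.000, O 1.000

(C) CH2O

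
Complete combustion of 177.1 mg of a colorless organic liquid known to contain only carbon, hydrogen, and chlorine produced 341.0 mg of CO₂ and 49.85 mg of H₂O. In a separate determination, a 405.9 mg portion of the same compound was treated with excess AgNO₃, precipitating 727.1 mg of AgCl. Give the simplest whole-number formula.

mol C = 0.3410 g CO₂ ÷ 44.009 g/mol = 0.0077484 mol
mol H = 2 × 0.04985 g H₂O ÷ 18.015 g/mol = 0.0055343 mol
From the AgCl data: mol Cl per gram of compound = (0.7271 ÷ 143.318) ÷ 0.4059 = 0.012499 mol/g, so in the 0.1771 g combustion sample mol Cl = 0.0022136 mol
Divide by the smallest (0.0022136 mol): C 3.500, H 2.500, Cl 1.000
Multiplying each by 2 gives whole numbers: C 7.00, H 5.00, Cl 2.00

C7H5Cl2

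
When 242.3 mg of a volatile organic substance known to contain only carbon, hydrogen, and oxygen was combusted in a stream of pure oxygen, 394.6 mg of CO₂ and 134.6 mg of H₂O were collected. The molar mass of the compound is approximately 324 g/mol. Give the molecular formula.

C12H20O10

mol C = 0.3946 g CO₂ ÷ 44.009 g/mol = 0.0089663 mol
mol H = 2 × 0.1346 g H₂O ÷ 18.015 g/mol = 0.014943 mol
mass O = 0.2423 − (0.10769 + 0.015063) = 0.11954 g → mol O = 0.11954 ÷ 15.999 = 0.0074719 mol
Divide by the smallest (0.0074719 mol): C 1.200, H 2.000, O 1.000
Multiplying each by 5 gives whole numbers: C 6.00, H 10.00, O 5.00
Empirical formula: C6H10O5
Empirical-formula mass = 162.14 g/mol; 324 ÷ 162.14 ≈ 2, so the molecular formula is C12H20O10.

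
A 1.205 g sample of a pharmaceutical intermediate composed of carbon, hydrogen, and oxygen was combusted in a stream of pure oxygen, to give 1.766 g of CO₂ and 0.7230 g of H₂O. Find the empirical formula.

CH2O

mol C = 1.766 g CO₂ ÷ 44.009 g/mol = 0.040128 mol
mol H = 2 × 0.7230 g H₂O ÷ 18.015 g/mol = 0.080266 mol
mass O = 1.205 − (0.48198 + 0.080909) = 0.64211 g → mol O = 0.64211 ÷ 15.999 = 0.040135 mol
Divide by the smallest (0.040128 mol): C 1.000, H 2.000, O 1.000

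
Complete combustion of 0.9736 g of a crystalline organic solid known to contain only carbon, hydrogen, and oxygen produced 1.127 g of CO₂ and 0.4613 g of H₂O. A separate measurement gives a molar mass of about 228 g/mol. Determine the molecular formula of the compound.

mol C = 1.127 g CO₂ ÷ 44.009 g/mol = 0.025608 mol
mol H = 2 × 0.4613 g H₂O ÷ 18.015 g/mol = 0.051213 mol
mass O = 0.9736 − (0.30758 + 0.051623) = 0.61439 g → mol O = 0.61439 ÷ 15.999 = 0.038402 mol
Divide by the smallest (0.025608 mol): C 1.000, H 2.000, O 1.500
Multiplying each by 2 gives whole numbers: C 2.00, H 4.00, O 3.00
Empirical formula: C2H4O3
Empirical-formula mass = 76.05 g/mol; 228 ÷ 76.05 ≈ 3, so the molecular formula is C6H12O9.

C6H12O9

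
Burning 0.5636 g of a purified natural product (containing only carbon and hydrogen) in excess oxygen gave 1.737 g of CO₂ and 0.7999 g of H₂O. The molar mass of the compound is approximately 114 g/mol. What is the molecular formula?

mol C = 1.737 g CO₂ ÷ 44.009 g/mol = 0.039469 mol
mol H = 2 × 0.7999 g H₂O ÷ 18.015 g/mol = 0.088804 mol
Divide by the smallest (0.039469 mol): C 1.000, H 2.250
Multiplying each by 4 gives whole numbers: C 4.00, H 9.00
Empirical formula: C4H9
Empirical-formula mass = 57.12 g/mol; 114 ÷ 57.12 ≈ 2, so the molecular formula is C8H18.

C8H18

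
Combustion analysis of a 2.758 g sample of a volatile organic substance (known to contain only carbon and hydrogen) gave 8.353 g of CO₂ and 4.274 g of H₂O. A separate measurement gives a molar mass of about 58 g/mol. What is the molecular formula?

mol C = 8.353 g CO₂ ÷ 44.009 g/mol = 0.18980 mol
mol H = 2 × 4.274 g H₂O ÷ 18.015 g/mol = 0.47449 mol
Divide by the smallest (0.18980 mol): C 1.000, H 2.500
Multiplying each by 2 gives whole numbers: C 2.00, H 5.00
Empirical formula: C2H5
Empirical-formula mass = 29.06 g/mol; 58 ÷ 29.06 ≈ 2, so the molecular formula is C4H10.

C4H10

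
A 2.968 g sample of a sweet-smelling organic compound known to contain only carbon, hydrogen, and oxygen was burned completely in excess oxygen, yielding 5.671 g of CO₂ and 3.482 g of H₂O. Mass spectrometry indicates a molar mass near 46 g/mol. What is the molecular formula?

mol C = 5.671 g CO₂ ÷ 44.009 g/mol = 0.12886 mol
mol H = 2 × 3.482 g H₂O ÷ 18.015 g/mol = 0.38657 mol
mass O = 2.968 − (1.5477 + 0.38966) = 1.0306 g → mol O = 1.0306 ÷ 15.999 = 0.064417 mol
Divide by the smallest (0.064417 mol): C 2.000, H 6.001, O 1.000
Empirical formula: C2H6O
Empirical-formula mass = 46.07 g/mol; 46 ÷ 46.07 ≈ 1, so the molecular formula is C2H6O.

C2H6O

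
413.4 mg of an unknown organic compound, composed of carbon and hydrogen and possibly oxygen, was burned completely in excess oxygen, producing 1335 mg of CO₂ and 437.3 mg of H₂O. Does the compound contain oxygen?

no

mol C = 1.335 g CO₂ ÷ 44.009 g/mol = 0.030335 mol
mol H = 2 × 0.4373 g H₂O ÷ 18.015 g/mol = 0.048548 mol
C and H together account for 0.41329 g — essentially the entire 0.4134 g sample — so the compound contains no oxygen.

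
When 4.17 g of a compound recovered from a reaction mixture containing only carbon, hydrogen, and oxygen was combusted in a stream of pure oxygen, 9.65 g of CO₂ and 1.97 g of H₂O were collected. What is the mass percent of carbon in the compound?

63.2%

mol C = 9.65 g CO₂ ÷ 44.009 g/mol = 0.2193 mol
mol H = 2 × 1.97 g H₂O ÷ 18.015 g/mol = 0.2187 mol
mass O = 4.17 − (2.634 + 0.2205) = 1.316 g → mol O = 1.316 ÷ 15.999 = 0.08225 mol
mass % C = 2.634 g ÷ 4.17 g × 100%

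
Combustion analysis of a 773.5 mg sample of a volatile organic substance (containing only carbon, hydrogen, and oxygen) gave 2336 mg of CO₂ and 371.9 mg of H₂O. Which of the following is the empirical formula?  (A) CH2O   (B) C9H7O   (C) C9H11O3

mol C = 2.336 g CO₂ ÷ 44.009 g/mol = 0.053080 mol
mol H = 2 × 0.3719 g H₂O ÷ 18.015 g/mol = 0.041288 mol
mass O = 0.7735 − (0.63754 + 0.041618) = 0.094337 g → mol O = 0.094337 ÷ 15.999 = 0.0058965 mol
Divide by the smallest (0.0058965 mol): C 9.002, H 7.002, O 1.000

(B) C9H7O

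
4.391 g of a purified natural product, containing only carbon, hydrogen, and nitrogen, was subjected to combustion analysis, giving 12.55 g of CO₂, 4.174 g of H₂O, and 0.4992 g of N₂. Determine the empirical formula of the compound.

C8H13N

mol C = 12.55 g CO₂ ÷ 44.009 g/mol = 0.28517 mol
mol H = 2 × 4.174 g H₂O ÷ 18.015 g/mol = 0.46339 mol
mol N = 2 × 0.4992 g N₂ ÷ 28.014 g/mol = 0.035639 mol
Divide by the smallest (0.035639 mol): C 8.002, H 13.002, N 1.000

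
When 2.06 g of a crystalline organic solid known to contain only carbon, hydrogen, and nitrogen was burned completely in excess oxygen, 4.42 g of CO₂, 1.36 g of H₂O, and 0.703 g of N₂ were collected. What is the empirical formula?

mol C = 4.42 g CO₂ ÷ 44.009 g/mol = 0.1004 mol
mol H = 2 × 1.36 g H₂O ÷ 18.015 g/mol = 0.1510 mol
mol N = 2 × 0.703 g N₂ ÷ 28.014 g/mol = 0.05019 mol
Divide by the smallest (0.05019 mol): C 2.001, H 3.008, N 1.000

C2H3N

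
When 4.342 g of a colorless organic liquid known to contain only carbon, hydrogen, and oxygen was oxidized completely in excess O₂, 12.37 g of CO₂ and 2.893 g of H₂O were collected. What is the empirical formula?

C7H8O

mol C = 12.37 g CO₂ ÷ 44.009 g/mol = 0.28108 mol
mol H = 2 × 2.893 g H₂O ÷ 18.015 g/mol = 0.32118 mol
mass O = 4.342 − (3.3760 + 0.32375) = 0.64222 g → mol O = 0.64222 ÷ 15.999 = 0.040141 mol
Divide by the smallest (0.040141 mol): C 7.002, H 8.001, O 1.000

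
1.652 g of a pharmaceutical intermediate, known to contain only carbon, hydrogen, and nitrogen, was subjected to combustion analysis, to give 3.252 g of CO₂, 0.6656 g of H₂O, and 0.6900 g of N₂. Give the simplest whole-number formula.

mol C = 3.252 g CO₂ ÷ 44.009 g/mol = 0.073894 mol
mol H = 2 × 0.6656 g H₂O ÷ 18.015 g/mol = 0.073894 mol
mol N = 2 × 0.6900 g N₂ ÷ 28.014 g/mol = 0.049261 mol
Divide by the smallest (0.049261 mol): C 1.500, H 1.500, N 1.000
Multiplying each by 2 gives whole numbers: C 3.00, H 3.00, N 2.00

C3H3N2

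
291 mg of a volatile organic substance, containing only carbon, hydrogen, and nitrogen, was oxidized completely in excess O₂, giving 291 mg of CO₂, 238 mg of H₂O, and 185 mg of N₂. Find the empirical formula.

CH4N2

mol C = 0.291 g CO₂ ÷ 44.009 g/mol = 0.006612 mol
mol H = 2 × 0.238 g H₂O ÷ 18.015 g/mol = 0.02642 mol
mol N = 2 × 0.185 g N₂ ÷ 28.014 g/mol = 0.01321 mol
Divide by the smallest (0.006612 mol): C 1.000, H 3.996, N 1.997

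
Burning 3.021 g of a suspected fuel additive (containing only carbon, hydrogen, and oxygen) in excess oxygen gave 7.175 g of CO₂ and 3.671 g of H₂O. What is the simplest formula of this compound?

C4H10O

mol C = 7.175 g CO₂ ÷ 44.009 g/mol = 0.16303 mol
mol H = 2 × 3.671 g H₂O ÷ 18.015 g/mol = 0.40755 mol
mass O = 3.021 − (1.9582 + 0.41081) = 0.65198 g → mol O = 0.65198 ÷ 15.999 = 0.040751 mol
Divide by the smallest (0.040751 mol): C 4.001, H 10.001, O 1.000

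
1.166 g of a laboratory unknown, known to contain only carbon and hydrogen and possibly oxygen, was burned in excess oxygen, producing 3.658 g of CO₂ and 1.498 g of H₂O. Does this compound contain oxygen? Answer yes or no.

mol C = 3.658 g CO₂ ÷ 44.009 g/mol = 0.083119 mol
mol H = 2 × 1.498 g H₂O ÷ 18.015 g/mol = 0.16631 mol
C and H together account for 1.1660 g — essentially the entire 1.166 g sample — so the compound contains no oxygen.

no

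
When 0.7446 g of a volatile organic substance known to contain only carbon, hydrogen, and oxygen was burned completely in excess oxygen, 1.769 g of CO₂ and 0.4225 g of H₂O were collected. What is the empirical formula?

mol C = 1.769 g CO₂ ÷ 44.009 g/mol = 0.040196 mol
mol H = 2 × 0.4225 g H₂O ÷ 18.015 g/mol = 0.046905 mol
mass O = 0.7446 − (0.48280 + 0.047281) = 0.21452 g → mol O = 0.21452 ÷ 15.999 = 0.013408 mol
Divide by the smallest (0.013408 mol): C 2.998, H 3.498, O 1.000
Multiplying each by 2 gives whole numbers: C 6.00, H 7.00, O 2.00

C6H7O2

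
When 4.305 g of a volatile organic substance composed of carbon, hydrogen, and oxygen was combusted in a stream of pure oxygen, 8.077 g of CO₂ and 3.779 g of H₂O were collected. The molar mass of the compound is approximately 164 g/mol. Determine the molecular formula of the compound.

mol C = 8.077 g CO₂ ÷ 44.009 g/mol = 0.18353 mol
mol H = 2 × 3.779 g H₂O ÷ 18.015 g/mol = 0.41954 mol
mass O = 4.305 − (2.2044 + 0.42290) = 1.6777 g → mol O = 1.6777 ÷ 15.999 = 0.10486 mol
Divide by the smallest (0.10486 mol): C 1.750, H 4.001, O 1.000
Multiplying each by 4 gives whole numbers: C 7.00, H 16.00, O 4.00
Empirical formula: C7H16O4
Empirical-formula mass = 164.20 g/mol; 164 ÷ 164.20 ≈ 1, so the molecular formula is C7H16O4.

C7H16O4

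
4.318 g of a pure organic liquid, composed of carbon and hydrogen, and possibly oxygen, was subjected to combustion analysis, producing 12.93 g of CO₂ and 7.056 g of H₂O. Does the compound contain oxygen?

no

mol C = 12.93 g CO₂ ÷ 44.009 g/mol = 0.29380 mol
mol H = 2 × 7.056 g H₂O ÷ 18.015 g/mol = 0.78335 mol
C and H together account for 4.3185 g — essentially the entire 4.318 g sample — so the compound contains no oxygen.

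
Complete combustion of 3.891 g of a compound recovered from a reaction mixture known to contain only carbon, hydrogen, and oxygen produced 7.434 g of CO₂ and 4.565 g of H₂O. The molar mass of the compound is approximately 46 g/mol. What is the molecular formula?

mol C = 7.434 g CO₂ ÷ 44.009 g/mol = 0.16892 mol
mol H = 2 × 4.565 g H₂O ÷ 18.015 g/mol = 0.50680 mol
mass O = 3.891 − (2.0289 + 0.51085) = 1.3512 g → mol O = 1.3512 ÷ 15.999 = 0.084458 mol
Divide by the smallest (0.084458 mol): C 2.000, H 6.001, O 1.000
Empirical formula: C2H6O
Empirical-formula mass = 46.07 g/mol; 46 ÷ 46.07 ≈ 1, so the molecular formula is C2H6O.

C2H6O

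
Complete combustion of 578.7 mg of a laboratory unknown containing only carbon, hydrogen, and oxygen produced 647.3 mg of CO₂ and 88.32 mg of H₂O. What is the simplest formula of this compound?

C3H2O5

mol C = 0.6473 g CO₂ ÷ 44.009 g/mol = 0.014708 mol
mol H = 2 × 0.08832 g H₂O ÷ 18.015 g/mol = 0.0098052 mol
mass O = 0.5787 − (0.17666 + 0.0098836) = 0.39215 g → mol O = 0.39215 ÷ 15.999 = 0.024511 mol
Divide by the smallest (0.0098052 mol): C 1.500, H 1.000, O 2.500
Multiplying each by 2 gives whole numbers: C 3.00, H 2.00, O 5.00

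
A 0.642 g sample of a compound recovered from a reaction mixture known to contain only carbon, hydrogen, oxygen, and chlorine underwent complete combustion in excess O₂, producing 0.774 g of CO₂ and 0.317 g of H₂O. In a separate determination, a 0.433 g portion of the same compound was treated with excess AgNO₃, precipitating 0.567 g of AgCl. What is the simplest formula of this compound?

mol C = 0.774 g CO₂ ÷ 44.009 g/mol = 0.01759 mol
mol H = 2 × 0.317 g H₂O ÷ 18.015 g/mol = 0.03519 mol
From the AgCl data: mol Cl per gram of compound = (0.567 ÷ 143.318) ÷ 0.433 = 0.009137 mol/g, so in the 0.642 g combustion sample mol Cl = 0.005866 mol
mass O = 0.642 − (0.2112 + 0.03547 + 0.2079) = 0.1873 g → mol O = 0.1873 ÷ 15.999 = 0.01171 mol
Divide by the smallest (0.005866 mol): C 2.998, H 6.000, Cl 1.000, O 1.996

C3H6ClO2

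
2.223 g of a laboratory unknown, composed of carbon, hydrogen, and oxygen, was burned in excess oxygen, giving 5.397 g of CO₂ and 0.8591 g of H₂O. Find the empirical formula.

mol C = 5.397 g CO₂ ÷ 44.009 g/mol = 0.12263 mol
mol H = 2 × 0.8591 g H₂O ÷ 18.015 g/mol = 0.095376 mol
mass O = 2.223 − (1.4730 + 0.096139) = 0.65390 g → mol O = 0.65390 ÷ 15.999 = 0.040872 mol
Divide by the smallest (0.040872 mol): C 3.000, H 2.334, O 1.000
Multiplying each by 3 gives whole numbers: C 9.00, H 7.00, O 3.00

C9H7O3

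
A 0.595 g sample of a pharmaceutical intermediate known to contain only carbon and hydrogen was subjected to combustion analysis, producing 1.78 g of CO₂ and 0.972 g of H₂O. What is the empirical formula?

C3H8

mol C = 1.78 g CO₂ ÷ 44.009 g/mol = 0.04045 mol
mol H = 2 × 0.972 g H₂O ÷ 18.015 g/mol = 0.1079 mol
Divide by the smallest (0.04045 mol): C 1.000, H 2.668
Multiplying each by 3 gives whole numbers: C 3.00, H 8.00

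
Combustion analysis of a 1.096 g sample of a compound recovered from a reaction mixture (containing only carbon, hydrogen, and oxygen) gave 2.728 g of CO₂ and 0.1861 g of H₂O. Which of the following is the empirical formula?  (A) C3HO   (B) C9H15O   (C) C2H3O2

(A) C3HO

mol C = 2.728 g CO₂ ÷ 44.009 g/mol = 0.061987 mol
mol H = 2 × 0.1861 g H₂O ÷ 18.015 g/mol = 0.020661 mol
mass O = 1.096 − (0.74453 + 0.020826) = 0.33064 g → mol O = 0.33064 ÷ 15.999 = 0.020667 mol
Divide by the smallest (0.020661 mol): C 3.000, H 1.000, O 1.000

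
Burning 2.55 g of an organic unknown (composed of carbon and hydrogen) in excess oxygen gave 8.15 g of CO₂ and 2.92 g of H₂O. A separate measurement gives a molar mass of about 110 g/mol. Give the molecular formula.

C8H14

mol C = 8.15 g CO₂ ÷ 44.009 g/mol = 0.1852 mol
mol H = 2 × 2.92 g H₂O ÷ 18.015 g/mol = 0.3242 mol
Divide by the smallest (0.1852 mol): C 1.000, H 1.751
Multiplying each by 4 gives whole numbers: C 4.00, H 7.00
Empirical formula: C4H7
Empirical-formula mass = 55.10 g/mol; 110 ÷ 55.10 ≈ 2, so the molecular formula is C8H14.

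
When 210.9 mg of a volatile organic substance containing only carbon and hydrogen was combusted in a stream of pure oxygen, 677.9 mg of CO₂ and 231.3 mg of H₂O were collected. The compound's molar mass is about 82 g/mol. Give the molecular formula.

C6H10

mol C = 0.6779 g CO₂ ÷ 44.009 g/mol = 0.015404 mol
mol H = 2 × 0.2313 g H₂O ÷ 18.015 g/mol = 0.025679 mol
Divide by the smallest (0.015404 mol): C 1.000, H 1.667
Multiplying each by 3 gives whole numbers: C 3.00, H 5.00
Empirical formula: C3H5
Empirical-formula mass = 41.07 g/mol; 82 ÷ 41.07 ≈ 2, so the molecular formula is C6H10.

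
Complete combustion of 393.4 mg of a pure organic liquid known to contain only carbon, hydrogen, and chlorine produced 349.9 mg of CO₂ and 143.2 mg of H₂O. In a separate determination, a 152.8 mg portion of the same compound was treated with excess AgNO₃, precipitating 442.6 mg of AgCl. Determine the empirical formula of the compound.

mol C = 0.3499 g CO₂ ÷ 44.009 g/mol = 0.0079506 mol
mol H = 2 × 0.1432 g H₂O ÷ 18.015 g/mol = 0.015898 mol
From the AgCl data: mol Cl per gram of compound = (0.4426 ÷ 143.318) ÷ 0.1528 = 0.020211 mol/g, so in the 0.3934 g combustion sample mol Cl = 0.0079510 mol
Divide by the smallest (0.0079506 mol): C 1.000, H 2.000, Cl 1.000

CH2Cl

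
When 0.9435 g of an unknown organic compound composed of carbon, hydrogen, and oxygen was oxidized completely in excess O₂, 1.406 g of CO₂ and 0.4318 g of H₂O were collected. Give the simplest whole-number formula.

mol C = 1.406 g CO₂ ÷ 44.009 g/mol = 0.031948 mol
mol H = 2 × 0.4318 g H₂O ÷ 18.015 g/mol = 0.047938 mol
mass O = 0.9435 − (0.38373 + 0.048321) = 0.51145 g → mol O = 0.51145 ÷ 15.999 = 0.031968 mol
Divide by the smallest (0.031948 mol): C 1.000, H 1.500, O 1.001
Multiplying each by 2 gives whole numbers: C 2.00, H 3.00, O 2.00

C2H3O2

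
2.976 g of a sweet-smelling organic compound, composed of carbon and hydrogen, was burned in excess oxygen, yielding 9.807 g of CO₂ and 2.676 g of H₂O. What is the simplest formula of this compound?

C3H4

mol C = 9.807 g CO₂ ÷ 44.009 g/mol = 0.22284 mol
mol H = 2 × 2.676 g H₂O ÷ 18.015 g/mol = 0.29709 mol
Divide by the smallest (0.22284 mol): C 1.000, H 1.333
Multiplying each by 3 gives whole numbers: C 3.00, H 4.00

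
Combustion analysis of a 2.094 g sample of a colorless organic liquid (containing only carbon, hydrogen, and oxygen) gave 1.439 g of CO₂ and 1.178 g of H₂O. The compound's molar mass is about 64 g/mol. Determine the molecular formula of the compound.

CH4O3

mol C = 1.439 g CO₂ ÷ 44.009 g/mol = 0.032698 mol
mol H = 2 × 1.178 g H₂O ÷ 18.015 g/mol = 0.13078 mol
mass O = 2.094 − (0.39273 + 0.13183) = 1.5694 g → mol O = 1.5694 ÷ 15.999 = 0.098096 mol
Divide by the smallest (0.032698 mol): C 1.000, H 4.000, O 3.000
Empirical formula: CH4O3
Empirical-formula mass = 64.04 g/mol; 64 ÷ 64.04 ≈ 1, so the molecular formula is CH4O3.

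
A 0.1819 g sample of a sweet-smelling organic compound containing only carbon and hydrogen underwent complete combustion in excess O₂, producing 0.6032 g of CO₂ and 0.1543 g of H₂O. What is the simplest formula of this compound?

C4H5

mol C = 0.6032 g CO₂ ÷ 44.009 g/mol = 0.013706 mol
mol H = 2 × 0.1543 g H₂O ÷ 18.015 g/mol = 0.017130 mol
Divide by the smallest (0.013706 mol): C 1.000, H 1.250
Multiplying each by 4 gives whole numbers: C 4.00, H 5.00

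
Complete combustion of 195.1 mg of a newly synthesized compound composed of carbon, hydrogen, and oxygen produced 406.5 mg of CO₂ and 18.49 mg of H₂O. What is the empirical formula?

C9H2O5

mol C = 0.4065 g CO₂ ÷ 44.009 g/mol = 0.0092367 mol
mol H = 2 × 0.01849 g H₂O ÷ 18.015 g/mol = 0.0020527 mol
mass O = 0.1951 − (0.11094 + 0.0020692) = 0.082088 g → mol O = 0.082088 ÷ 15.999 = 0.0051308 mol
Divide by the smallest (0.0020527 mol): C 4.500, H 1.000, O 2.500
Multiplying each by 2 gives whole numbers: C 9.00, H 2.00, O 5.00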